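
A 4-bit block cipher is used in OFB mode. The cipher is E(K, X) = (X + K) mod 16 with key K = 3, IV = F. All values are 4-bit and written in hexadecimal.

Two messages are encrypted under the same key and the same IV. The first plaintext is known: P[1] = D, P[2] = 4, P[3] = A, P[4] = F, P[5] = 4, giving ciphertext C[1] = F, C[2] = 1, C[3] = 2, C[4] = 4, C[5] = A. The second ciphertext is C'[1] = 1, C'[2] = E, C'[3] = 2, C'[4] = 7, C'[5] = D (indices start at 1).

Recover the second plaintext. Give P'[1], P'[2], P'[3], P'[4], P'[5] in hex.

In OFB with a reused IV, both messages share the same keystream S_i, so C_i ⊕ C'_i = P_i ⊕ P'_i and thus P'_i = P_i ⊕ C_i ⊕ C'_i.
P'[1]: D ⊕ F ⊕ 1 = 3.
P'[2]: 4 ⊕ 1 ⊕ E = B.
P'[3]: A ⊕ 2 ⊕ 2 = A.
P'[4]: F ⊕ 4 ⊕ 7 = C.
P'[5]: 4 ⊕ A ⊕ D = 3.

P'[1] = 3, P'[2] = B, P'[3] = A, P'[4] = C, P'[5] = 3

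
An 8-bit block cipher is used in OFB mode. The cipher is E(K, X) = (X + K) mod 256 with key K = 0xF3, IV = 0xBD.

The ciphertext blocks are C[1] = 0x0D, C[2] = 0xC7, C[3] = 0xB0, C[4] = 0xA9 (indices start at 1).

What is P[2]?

OFB decryption: S_i = E(K, S_{i−1}) with S_{0} = IV; P_i = C_i ⊕ S_i.
P[1]: S = E(K, 0xBD) = 0xB0; 0x0D ⊕ 0xB0 = 0xBD.
P[2]: S = E(K, 0xB0) = 0xA3; 0xC7 ⊕ 0xA3 = 0x64.

P[2] = 0x64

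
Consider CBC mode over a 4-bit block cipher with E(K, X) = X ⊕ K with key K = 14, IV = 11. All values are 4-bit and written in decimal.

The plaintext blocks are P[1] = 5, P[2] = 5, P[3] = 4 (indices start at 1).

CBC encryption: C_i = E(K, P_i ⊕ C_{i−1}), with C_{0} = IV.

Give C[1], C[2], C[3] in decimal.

C[1]: P[1] ⊕ 11 = 14; E(K, 14) = 0.
C[2]: P[2] ⊕ 0 = 5; E(K, 5) = 11.
C[3]: P[3] ⊕ 11 = 15; E(K, 15) = 1.

C[1] = 0, C[2] = 11, C[3] = 1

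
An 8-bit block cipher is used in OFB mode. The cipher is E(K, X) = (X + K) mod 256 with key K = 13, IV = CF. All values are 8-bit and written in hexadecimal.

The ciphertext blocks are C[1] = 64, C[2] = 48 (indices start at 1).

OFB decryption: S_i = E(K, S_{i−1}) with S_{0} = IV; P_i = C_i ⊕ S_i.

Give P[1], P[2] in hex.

P[1] = 86, P[2] = BD

P[1]: S = E(K, CF) = E2; 64 ⊕ E2 = 86.
P[2]: S = E(K, E2) = F5; 48 ⊕ F5 = BD.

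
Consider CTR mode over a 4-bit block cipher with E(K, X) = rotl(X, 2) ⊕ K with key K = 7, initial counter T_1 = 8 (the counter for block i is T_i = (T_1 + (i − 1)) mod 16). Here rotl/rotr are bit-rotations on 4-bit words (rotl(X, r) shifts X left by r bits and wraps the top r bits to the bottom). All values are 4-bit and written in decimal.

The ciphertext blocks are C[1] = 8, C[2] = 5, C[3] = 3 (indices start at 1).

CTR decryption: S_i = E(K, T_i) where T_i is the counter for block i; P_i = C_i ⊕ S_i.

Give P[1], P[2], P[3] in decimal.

P[1] = 13, P[2] = 4, P[3] = 14

P[1]: T = 8, S = E(K, T) = 5; 8 ⊕ 5 = 13.
P[2]: T = 9, S = E(K, T) = 1; 5 ⊕ 1 = 4.
P[3]: T = 10, S = E(K, T) = 13; 3 ⊕ 13 = 14.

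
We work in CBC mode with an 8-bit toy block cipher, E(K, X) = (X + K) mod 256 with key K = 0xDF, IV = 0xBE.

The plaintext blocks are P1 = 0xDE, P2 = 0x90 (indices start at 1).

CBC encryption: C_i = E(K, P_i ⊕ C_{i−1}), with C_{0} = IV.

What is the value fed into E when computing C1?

C1: P1 ⊕ 0xBE = 0x60; E(K, 0x60) = 0x3F.
So the input to E for block 1 is 0x60.

0x60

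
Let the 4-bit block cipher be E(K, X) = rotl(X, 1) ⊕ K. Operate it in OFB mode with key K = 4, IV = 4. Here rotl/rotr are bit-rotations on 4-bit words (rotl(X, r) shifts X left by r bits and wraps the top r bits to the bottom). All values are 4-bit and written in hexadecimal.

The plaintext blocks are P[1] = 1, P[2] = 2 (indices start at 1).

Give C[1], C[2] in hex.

C[1] = D, C[2] = F

OFB encryption: S_i = E(K, S_{i−1}) with S_{0} = IV; C_i = P_i ⊕ S_i.
C[1]: S = E(K, 4) = C; 1 ⊕ C = D.
C[2]: S = E(K, C) = D; 2 ⊕ D = F.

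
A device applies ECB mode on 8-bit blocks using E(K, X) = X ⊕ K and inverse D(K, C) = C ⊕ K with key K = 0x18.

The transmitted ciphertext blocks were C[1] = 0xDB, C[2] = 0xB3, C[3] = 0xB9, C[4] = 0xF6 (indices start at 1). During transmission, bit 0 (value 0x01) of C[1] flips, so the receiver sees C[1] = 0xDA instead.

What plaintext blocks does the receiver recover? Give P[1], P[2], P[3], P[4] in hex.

P[1] = 0xC2, P[2] = 0xAB, P[3] = 0xA1, P[4] = 0xEE

ECB decryption: P_i = D(K, C_i).
Only C[1] changed, to 0xDA. In ECB, a change in C_i affects only P_i. Decrypting the received ciphertext:
P[1]: D(K, 0xDA) = 0xC2.
P[2]: D(K, 0xB3) = 0xAB.
P[3]: D(K, 0xB9) = 0xA1.
P[4]: D(K, 0xF6) = 0xEE.
Blocks that differ from the original plaintext: P[1].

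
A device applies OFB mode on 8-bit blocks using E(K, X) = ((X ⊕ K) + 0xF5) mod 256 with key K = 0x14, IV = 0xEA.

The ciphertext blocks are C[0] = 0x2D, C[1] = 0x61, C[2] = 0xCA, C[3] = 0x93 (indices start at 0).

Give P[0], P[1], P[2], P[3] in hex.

OFB decryption: S_i = E(K, S_{i−1}) with S_{−1} = IV; P_i = C_i ⊕ S_i.
P[0]: S = E(K, 0xEA) = 0xF3; 0x2D ⊕ 0xF3 = 0xDE.
P[1]: S = E(K, 0xF3) = 0xDC; 0x61 ⊕ 0xDC = 0xBD.
P[2]: S = E(K, 0xDC) = 0xBD; 0xCA ⊕ 0xBD = 0x77.
P[3]: S = E(K, 0xBD) = 0x9E; 0x93 ⊕ 0x9E = 0x0D.

P[0] = 0xDE, P[1] = 0xBD, P[2] = 0x77, P[3] = 0x0D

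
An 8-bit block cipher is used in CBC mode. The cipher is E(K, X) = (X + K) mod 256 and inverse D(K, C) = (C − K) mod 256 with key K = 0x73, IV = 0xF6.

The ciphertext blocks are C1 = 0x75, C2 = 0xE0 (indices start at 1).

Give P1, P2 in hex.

CBC decryption: P_i = D(K, C_i) ⊕ C_{i−1}, with C_{0} = IV.
P1: D(K, 0x75) = 0x02; 0x02 ⊕ 0xF6 = 0xF4.
P2: D(K, 0xE0) = 0x6D; 0x6D ⊕ 0x75 = 0x18.

P1 = 0xF4, P2 = 0x18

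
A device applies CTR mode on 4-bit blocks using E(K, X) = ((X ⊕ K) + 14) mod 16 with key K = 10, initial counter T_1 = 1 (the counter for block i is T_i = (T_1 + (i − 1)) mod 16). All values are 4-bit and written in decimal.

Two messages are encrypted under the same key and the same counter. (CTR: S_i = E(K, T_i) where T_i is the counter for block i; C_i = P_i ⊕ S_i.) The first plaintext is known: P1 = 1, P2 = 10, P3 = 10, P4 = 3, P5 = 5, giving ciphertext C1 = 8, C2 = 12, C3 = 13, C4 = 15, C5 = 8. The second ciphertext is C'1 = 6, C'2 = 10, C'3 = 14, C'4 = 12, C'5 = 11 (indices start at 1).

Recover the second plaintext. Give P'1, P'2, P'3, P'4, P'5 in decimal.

In CTR with a reused counter, both messages share the same keystream S_i, so C_i ⊕ C'_i = P_i ⊕ P'_i and thus P'_i = P_i ⊕ C_i ⊕ C'_i.
P'1: 1 ⊕ 8 ⊕ 6 = 15.
P'2: 10 ⊕ 12 ⊕ 10 = 12.
P'3: 10 ⊕ 13 ⊕ 14 = 9.
P'4: 3 ⊕ 15 ⊕ 12 = 0.
P'5: 5 ⊕ 8 ⊕ 11 = 6.

P'1 = 15, P'2 = 12, P'3 = 9, P'4 = 0, P'5 = 6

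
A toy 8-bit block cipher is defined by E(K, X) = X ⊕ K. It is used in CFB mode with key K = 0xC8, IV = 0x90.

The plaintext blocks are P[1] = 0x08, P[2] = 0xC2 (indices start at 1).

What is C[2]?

C[2] = 0x5A

CFB encryption: C_i = P_i ⊕ E(K, C_{i−1}), with C_{0} = IV.
C[1]: E(K, 0x90) = 0x58; 0x08 ⊕ 0x58 = 0x50.
C[2]: E(K, 0x50) = 0x98; 0xC2 ⊕ 0x98 = 0x5A.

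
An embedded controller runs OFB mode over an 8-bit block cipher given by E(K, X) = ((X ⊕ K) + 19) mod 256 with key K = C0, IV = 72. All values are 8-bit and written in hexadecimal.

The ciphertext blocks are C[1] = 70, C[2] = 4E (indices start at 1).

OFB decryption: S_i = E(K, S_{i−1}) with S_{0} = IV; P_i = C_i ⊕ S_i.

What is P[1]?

P[1] = BB

P[1]: S = E(K, 72) = CB; 70 ⊕ CB = BB.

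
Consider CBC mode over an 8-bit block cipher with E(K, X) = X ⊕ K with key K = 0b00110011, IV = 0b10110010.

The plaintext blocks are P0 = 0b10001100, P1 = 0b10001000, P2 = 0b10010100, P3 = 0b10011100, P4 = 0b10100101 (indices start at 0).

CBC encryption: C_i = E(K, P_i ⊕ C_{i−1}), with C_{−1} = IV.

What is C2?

C2 = 0b00010001

C0: P0 ⊕ 0b10110010 = 0b00111110; E(K, 0b00111110) = 0b00001101.
C1: P1 ⊕ 0b00001101 = 0b10000101; E(K, 0b10000101) = 0b10110110.
C2: P2 ⊕ 0b10110110 = 0b00100010; E(K, 0b00100010) = 0b00010001.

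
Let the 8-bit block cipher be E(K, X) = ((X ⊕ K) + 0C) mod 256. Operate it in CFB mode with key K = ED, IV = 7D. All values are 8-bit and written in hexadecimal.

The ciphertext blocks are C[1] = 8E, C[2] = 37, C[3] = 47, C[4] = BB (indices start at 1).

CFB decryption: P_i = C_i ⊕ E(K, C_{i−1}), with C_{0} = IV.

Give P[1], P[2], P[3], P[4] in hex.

P[1]: E(K, 7D) = 9C; 8E ⊕ 9C = 12.
P[2]: E(K, 8E) = 6F; 37 ⊕ 6F = 58.
P[3]: E(K, 37) = E6; 47 ⊕ E6 = A1.
P[4]: E(K, 47) = B6; BB ⊕ B6 = 0D.

P[1] = 12, P[2] = 58, P[3] = A1, P[4] = 0D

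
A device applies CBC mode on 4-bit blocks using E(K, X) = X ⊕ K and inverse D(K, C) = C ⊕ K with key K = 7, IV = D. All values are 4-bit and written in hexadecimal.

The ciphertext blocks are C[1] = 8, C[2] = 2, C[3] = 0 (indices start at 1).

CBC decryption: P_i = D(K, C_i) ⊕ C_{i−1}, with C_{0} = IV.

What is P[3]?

P[3]: D(K, 0) = 7; 7 ⊕ 2 = 5.

P[3] = 5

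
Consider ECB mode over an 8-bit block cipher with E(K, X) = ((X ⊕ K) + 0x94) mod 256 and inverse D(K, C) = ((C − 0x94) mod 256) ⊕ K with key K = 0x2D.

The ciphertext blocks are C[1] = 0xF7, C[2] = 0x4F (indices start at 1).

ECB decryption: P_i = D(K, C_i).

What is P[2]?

P[2] = 0x96

P[2]: D(K, 0x4F) = 0x96.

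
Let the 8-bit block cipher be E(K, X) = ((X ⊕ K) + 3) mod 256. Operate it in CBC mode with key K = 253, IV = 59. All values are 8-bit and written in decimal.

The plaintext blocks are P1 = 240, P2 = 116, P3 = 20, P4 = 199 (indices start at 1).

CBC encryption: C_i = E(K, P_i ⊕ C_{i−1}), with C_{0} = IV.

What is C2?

C1: P1 ⊕ 59 = 203; E(K, 203) = 57.
C2: P2 ⊕ 57 = 77; E(K, 77) = 179.

C2 = 179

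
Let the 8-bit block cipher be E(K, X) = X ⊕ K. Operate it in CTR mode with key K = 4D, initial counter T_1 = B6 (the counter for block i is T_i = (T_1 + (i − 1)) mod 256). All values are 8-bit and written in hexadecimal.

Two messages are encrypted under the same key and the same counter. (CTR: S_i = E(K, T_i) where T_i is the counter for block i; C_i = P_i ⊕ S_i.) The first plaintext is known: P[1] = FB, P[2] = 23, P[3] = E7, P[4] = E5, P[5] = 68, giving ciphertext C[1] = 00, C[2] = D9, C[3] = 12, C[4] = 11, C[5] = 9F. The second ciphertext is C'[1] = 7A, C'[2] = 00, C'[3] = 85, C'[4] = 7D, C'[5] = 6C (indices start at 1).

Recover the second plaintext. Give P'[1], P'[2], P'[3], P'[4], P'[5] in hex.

P'[1] = 81, P'[2] = FA, P'[3] = 70, P'[4] = 89, P'[5] = 9B

In CTR with a reused counter, both messages share the same keystream S_i, so C_i ⊕ C'_i = P_i ⊕ P'_i and thus P'_i = P_i ⊕ C_i ⊕ C'_i.
P'[1]: FB ⊕ 00 ⊕ 7A = 81.
P'[2]: 23 ⊕ D9 ⊕ 00 = FA.
P'[3]: E7 ⊕ 12 ⊕ 85 = 70.
P'[4]: E5 ⊕ 11 ⊕ 7D = 89.
P'[5]: 68 ⊕ 9F ⊕ 6C = 9B.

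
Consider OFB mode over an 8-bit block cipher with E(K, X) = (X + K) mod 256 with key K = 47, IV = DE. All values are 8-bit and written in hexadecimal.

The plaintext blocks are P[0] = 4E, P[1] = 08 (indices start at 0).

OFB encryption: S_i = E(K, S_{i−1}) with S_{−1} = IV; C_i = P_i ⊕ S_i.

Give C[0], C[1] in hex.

C[0] = 6B, C[1] = 64

C[0]: S = E(K, DE) = 25; 4E ⊕ 25 = 6B.
C[1]: S = E(K, 25) = 6C; 08 ⊕ 6C = 64.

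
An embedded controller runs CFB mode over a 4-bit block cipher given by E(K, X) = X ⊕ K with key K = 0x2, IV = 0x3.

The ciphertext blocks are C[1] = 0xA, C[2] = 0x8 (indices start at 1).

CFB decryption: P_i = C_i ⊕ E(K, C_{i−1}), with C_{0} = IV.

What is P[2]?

P[2] = 0x0

P[2]: E(K, 0xA) = 0x8; 0x8 ⊕ 0x8 = 0x0.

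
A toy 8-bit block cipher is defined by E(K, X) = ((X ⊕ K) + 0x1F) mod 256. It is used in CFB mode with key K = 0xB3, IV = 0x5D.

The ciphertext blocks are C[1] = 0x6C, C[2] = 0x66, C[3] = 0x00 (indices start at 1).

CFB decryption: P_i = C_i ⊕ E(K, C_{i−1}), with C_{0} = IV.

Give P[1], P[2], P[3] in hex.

P[1]: E(K, 0x5D) = 0x0D; 0x6C ⊕ 0x0D = 0x61.
P[2]: E(K, 0x6C) = 0xFE; 0x66 ⊕ 0xFE = 0x98.
P[3]: E(K, 0x66) = 0xF4; 0x00 ⊕ 0xF4 = 0xF4.

P[1] = 0x61, P[2] = 0x98, P[3] = 0xF4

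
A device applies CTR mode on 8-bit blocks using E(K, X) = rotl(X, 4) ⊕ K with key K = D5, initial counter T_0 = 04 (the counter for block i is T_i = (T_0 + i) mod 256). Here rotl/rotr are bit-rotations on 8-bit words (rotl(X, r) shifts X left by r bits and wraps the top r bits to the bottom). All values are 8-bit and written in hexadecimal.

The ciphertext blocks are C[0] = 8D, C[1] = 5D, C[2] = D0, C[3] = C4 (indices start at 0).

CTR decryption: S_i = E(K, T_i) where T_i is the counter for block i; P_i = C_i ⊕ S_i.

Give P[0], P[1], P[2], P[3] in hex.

P[0]: T = 04, S = E(K, T) = 95; 8D ⊕ 95 = 18.
P[1]: T = 05, S = E(K, T) = 85; 5D ⊕ 85 = D8.
P[2]: T = 06, S = E(K, T) = B5; D0 ⊕ B5 = 65.
P[3]: T = 07, S = E(K, T) = A5; C4 ⊕ A5 = 61.

P[0] = 18, P[1] = D8, P[2] = 65, P[3] = 61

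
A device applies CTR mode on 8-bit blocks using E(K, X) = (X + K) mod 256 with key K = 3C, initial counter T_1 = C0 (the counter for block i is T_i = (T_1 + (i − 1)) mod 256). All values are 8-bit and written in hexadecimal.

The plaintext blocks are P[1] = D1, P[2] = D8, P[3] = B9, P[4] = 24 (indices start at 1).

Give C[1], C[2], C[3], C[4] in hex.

C[1] = 2D, C[2] = 25, C[3] = 47, C[4] = DB

CTR encryption: S_i = E(K, T_i) where T_i is the counter for block i; C_i = P_i ⊕ S_i.
C[1]: T = C0, S = E(K, T) = FC; D1 ⊕ FC = 2D.
C[2]: T = C1, S = E(K, T) = FD; D8 ⊕ FD = 25.
C[3]: T = C2, S = E(K, T) = FE; B9 ⊕ FE = 47.
C[4]: T = C3, S = E(K, T) = FF; 24 ⊕ FF = DB.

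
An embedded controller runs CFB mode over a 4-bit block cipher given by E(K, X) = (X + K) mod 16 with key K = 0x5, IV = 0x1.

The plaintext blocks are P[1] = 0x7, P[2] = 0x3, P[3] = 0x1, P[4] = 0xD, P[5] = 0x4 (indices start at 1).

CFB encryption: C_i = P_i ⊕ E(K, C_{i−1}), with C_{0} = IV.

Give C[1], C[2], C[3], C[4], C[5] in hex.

C[1]: E(K, 0x1) = 0x6; 0x7 ⊕ 0x6 = 0x1.
C[2]: E(K, 0x1) = 0x6; 0x3 ⊕ 0x6 = 0x5.
C[3]: E(K, 0x5) = 0xA; 0x1 ⊕ 0xA = 0xB.
C[4]: E(K, 0xB) = 0x0; 0xD ⊕ 0x0 = 0xD.
C[5]: E(K, 0xD) = 0x2; 0x4 ⊕ 0x2 = 0x6.

C[1] = 0x1, C[2] = 0x5, C[3] = 0xB, C[4] = 0xD, C[5] = 0x6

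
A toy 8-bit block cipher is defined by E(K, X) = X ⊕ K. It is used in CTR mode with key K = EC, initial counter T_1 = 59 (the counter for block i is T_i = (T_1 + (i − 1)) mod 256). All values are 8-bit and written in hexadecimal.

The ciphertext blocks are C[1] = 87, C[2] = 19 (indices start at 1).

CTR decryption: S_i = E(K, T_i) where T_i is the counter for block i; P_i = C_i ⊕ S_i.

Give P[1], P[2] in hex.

P[1] = 32, P[2] = AF

P[1]: T = 59, S = E(K, T) = B5; 87 ⊕ B5 = 32.
P[2]: T = 5A, S = E(K, T) = B6; 19 ⊕ B6 = AF.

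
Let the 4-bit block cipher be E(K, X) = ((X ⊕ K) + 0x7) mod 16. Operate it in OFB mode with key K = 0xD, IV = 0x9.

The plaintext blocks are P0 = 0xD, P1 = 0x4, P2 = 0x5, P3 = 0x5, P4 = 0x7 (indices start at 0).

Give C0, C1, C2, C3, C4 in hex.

OFB encryption: S_i = E(K, S_{i−1}) with S_{−1} = IV; C_i = P_i ⊕ S_i.
C0: S = E(K, 0x9) = 0xB; 0xD ⊕ 0xB = 0x6.
C1: S = E(K, 0xB) = 0xD; 0x4 ⊕ 0xD = 0x9.
C2: S = E(K, 0xD) = 0x7; 0x5 ⊕ 0x7 = 0x2.
C3: S = E(K, 0x7) = 0x1; 0x5 ⊕ 0x1 = 0x4.
C4: S = E(K, 0x1) = 0x3; 0x7 ⊕ 0x3 = 0x4.

C0 = 0x6, C1 = 0x9, C2 = 0x2, C3 = 0x4, C4 = 0x4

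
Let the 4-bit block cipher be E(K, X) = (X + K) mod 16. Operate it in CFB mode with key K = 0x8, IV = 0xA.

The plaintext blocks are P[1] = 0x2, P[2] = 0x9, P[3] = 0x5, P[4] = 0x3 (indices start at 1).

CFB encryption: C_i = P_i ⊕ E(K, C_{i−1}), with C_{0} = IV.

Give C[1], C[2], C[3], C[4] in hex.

C[1]: E(K, 0xA) = 0x2; 0x2 ⊕ 0x2 = 0x0.
C[2]: E(K, 0x0) = 0x8; 0x9 ⊕ 0x8 = 0x1.
C[3]: E(K, 0x1) = 0x9; 0x5 ⊕ 0x9 = 0xC.
C[4]: E(K, 0xC) = 0x4; 0x3 ⊕ 0x4 = 0x7.

C[1] = 0x0, C[2] = 0x1, C[3] = 0xC, C[4] = 0x7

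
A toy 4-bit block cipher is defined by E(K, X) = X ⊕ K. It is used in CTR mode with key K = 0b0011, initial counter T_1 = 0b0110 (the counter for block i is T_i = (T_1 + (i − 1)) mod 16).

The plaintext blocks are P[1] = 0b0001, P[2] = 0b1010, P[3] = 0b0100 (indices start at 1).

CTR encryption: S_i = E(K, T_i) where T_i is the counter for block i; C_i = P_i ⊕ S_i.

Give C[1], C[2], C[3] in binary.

C[1]: T = 0b0110, S = E(K, T) = 0b0101; 0b0001 ⊕ 0b0101 = 0b0100.
C[2]: T = 0b0111, S = E(K, T) = 0b0100; 0b1010 ⊕ 0b0100 = 0b1110.
C[3]: T = 0b1000, S = E(K, T) = 0b1011; 0b0100 ⊕ 0b1011 = 0b1111.

C[1] = 0b0100, C[2] = 0b1110, C[3] = 0b1111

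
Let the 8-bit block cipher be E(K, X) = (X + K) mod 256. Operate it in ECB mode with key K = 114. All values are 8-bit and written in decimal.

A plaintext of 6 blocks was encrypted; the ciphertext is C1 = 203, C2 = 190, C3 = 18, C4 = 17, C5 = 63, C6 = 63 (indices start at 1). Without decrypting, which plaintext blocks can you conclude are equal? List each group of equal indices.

P5 = P6

ECB encrypts each block independently with the same key, so equal ciphertext blocks imply equal plaintext blocks.
C5 = C6 = 63, so P5 = P6.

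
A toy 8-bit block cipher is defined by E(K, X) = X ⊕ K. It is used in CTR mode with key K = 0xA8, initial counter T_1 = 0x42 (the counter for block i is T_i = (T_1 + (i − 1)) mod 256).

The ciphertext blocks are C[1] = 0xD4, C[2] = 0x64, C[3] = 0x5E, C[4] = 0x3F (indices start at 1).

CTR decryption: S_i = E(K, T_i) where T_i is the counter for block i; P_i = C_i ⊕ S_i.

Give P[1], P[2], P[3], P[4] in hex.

P[1]: T = 0x42, S = E(K, T) = 0xEA; 0xD4 ⊕ 0xEA = 0x3E.
P[2]: T = 0x43, S = E(K, T) = 0xEB; 0x64 ⊕ 0xEB = 0x8F.
P[3]: T = 0x44, S = E(K, T) = 0xEC; 0x5E ⊕ 0xEC = 0xB2.
P[4]: T = 0x45, S = E(K, T) = 0xED; 0x3F ⊕ 0xED = 0xD2.

P[1] = 0x3E, P[2] = 0x8F, P[3] = 0xB2, P[4] = 0xD2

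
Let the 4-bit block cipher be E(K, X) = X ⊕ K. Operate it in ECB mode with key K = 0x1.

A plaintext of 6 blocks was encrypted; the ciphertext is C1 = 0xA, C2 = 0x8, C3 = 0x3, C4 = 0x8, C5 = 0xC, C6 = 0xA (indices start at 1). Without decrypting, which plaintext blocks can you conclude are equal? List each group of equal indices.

ECB encrypts each block independently with the same key, so equal ciphertext blocks imply equal plaintext blocks.
C1 = C6 = 0xA, so P1 = P6.
C2 = C4 = 0x8, so P2 = P4.

P1 = P6; P2 = P4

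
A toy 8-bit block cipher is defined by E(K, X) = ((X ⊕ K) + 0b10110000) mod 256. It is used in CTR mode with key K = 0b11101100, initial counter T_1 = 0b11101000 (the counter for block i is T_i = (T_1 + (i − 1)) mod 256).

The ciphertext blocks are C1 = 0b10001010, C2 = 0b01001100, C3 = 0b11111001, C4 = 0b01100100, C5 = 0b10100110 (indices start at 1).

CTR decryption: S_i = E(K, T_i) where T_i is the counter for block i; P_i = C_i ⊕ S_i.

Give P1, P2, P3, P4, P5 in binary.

P1: T = 0b11101000, S = E(K, T) = 0b10110100; 0b10001010 ⊕ 0b10110100 = 0b00111110.
P2: T = 0b11101001, S = E(K, T) = 0b10110101; 0b01001100 ⊕ 0b10110101 = 0b11111001.
P3: T = 0b11101010, S = E(K, T) = 0b10110110; 0b11111001 ⊕ 0b10110110 = 0b01001111.
P4: T = 0b11101011, S = E(K, T) = 0b10110111; 0b01100100 ⊕ 0b10110111 = 0b11010011.
P5: T = 0b11101100, S = E(K, T) = 0b10110000; 0b10100110 ⊕ 0b10110000 = 0b00010110.

P1 = 0b00111110, P2 = 0b11111001, P3 = 0b01001111, P4 = 0b11010011, P5 = 0b00010110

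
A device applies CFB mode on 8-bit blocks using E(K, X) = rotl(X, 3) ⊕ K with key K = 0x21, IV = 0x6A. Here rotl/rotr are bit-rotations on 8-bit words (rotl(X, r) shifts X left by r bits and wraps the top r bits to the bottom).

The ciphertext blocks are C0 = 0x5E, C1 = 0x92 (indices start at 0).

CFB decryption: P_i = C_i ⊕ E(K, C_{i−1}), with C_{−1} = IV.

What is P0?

P0: E(K, 0x6A) = 0x72; 0x5E ⊕ 0x72 = 0x2C.

P0 = 0x2C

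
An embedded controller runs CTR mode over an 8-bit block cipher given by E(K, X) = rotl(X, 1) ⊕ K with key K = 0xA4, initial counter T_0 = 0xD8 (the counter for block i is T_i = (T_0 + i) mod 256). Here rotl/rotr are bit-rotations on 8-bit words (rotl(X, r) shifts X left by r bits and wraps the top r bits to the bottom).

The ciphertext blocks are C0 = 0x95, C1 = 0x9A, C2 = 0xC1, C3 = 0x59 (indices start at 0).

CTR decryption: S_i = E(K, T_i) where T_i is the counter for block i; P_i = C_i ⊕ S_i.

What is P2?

P2 = 0xD0

P2: T = 0xDA, S = E(K, T) = 0x11; 0xC1 ⊕ 0x11 = 0xD0.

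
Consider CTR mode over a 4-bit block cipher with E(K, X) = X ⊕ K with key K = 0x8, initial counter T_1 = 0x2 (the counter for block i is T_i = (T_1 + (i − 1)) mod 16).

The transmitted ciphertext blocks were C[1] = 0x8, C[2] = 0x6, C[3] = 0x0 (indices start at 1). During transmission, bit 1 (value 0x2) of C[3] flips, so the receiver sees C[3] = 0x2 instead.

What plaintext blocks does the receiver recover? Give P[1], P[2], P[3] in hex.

CTR decryption: S_i = E(K, T_i) where T_i is the counter for block i; P_i = C_i ⊕ S_i.
Only C[3] changed, to 0x2. In CTR, a change in C_i flips the same bit in P_i only; the keystream is unaffected. Decrypting the received ciphertext:
P[1]: T = 0x2, S = E(K, T) = 0xA; 0x8 ⊕ 0xA = 0x2.
P[2]: T = 0x3, S = E(K, T) = 0xB; 0x6 ⊕ 0xB = 0xD.
P[3]: T = 0x4, S = E(K, T) = 0xC; 0x2 ⊕ 0xC = 0xE.
Blocks that differ from the original plaintext: P[3].

P[1] = 0x2, P[2] = 0xD, P[3] = 0xE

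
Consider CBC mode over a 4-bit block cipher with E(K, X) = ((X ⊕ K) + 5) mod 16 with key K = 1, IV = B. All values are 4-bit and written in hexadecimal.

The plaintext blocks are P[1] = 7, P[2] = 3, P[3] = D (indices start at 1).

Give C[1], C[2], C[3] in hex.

CBC encryption: C_i = E(K, P_i ⊕ C_{i−1}), with C_{0} = IV.
C[1]: P[1] ⊕ B = C; E(K, C) = 2.
C[2]: P[2] ⊕ 2 = 1; E(K, 1) = 5.
C[3]: P[3] ⊕ 5 = 8; E(K, 8) = E.

C[1] = 2, C[2] = 5, C[3] = E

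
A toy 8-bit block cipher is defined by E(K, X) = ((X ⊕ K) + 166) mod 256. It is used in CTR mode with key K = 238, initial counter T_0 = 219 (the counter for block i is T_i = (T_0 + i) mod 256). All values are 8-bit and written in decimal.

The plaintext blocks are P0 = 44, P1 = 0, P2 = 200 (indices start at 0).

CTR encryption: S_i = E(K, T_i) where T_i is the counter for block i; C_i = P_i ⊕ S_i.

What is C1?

C1 = 216

C0: T = 219, S = E(K, T) = 219; 44 ⊕ 219 = 247.
C1: T = 220, S = E(K, T) = 216; 0 ⊕ 216 = 216.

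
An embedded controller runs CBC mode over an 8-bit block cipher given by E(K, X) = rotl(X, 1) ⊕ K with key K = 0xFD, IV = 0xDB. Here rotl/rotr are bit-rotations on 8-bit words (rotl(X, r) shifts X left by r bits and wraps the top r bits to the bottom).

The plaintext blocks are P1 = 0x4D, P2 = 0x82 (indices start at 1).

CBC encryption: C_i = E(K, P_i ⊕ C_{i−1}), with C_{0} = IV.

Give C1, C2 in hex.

C1: P1 ⊕ 0xDB = 0x96; E(K, 0x96) = 0xD0.
C2: P2 ⊕ 0xD0 = 0x52; E(K, 0x52) = 0x59.

C1 = 0xD0, C2 = 0x59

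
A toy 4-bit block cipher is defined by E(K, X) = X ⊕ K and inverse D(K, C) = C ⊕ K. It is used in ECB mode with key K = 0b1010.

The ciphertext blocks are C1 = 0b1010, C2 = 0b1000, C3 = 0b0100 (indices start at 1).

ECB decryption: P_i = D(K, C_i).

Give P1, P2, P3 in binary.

P1: D(K, 0b1010) = 0b0000.
P2: D(K, 0b1000) = 0b0010.
P3: D(K, 0b0100) = 0b1110.

P1 = 0b0000, P2 = 0b0010, P3 = 0b1110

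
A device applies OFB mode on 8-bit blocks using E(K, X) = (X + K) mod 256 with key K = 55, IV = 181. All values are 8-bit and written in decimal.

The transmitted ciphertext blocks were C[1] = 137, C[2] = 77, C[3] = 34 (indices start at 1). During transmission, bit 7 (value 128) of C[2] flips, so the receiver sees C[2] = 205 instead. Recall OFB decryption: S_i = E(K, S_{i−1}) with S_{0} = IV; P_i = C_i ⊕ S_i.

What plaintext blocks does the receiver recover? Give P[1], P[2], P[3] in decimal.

P[1] = 101, P[2] = 238, P[3] = 120

Only C[2] changed, to 205. In OFB, a change in C_i flips the same bit in P_i only; the keystream is unaffected. Decrypting the received ciphertext:
P[1]: S = E(K, 181) = 236; 137 ⊕ 236 = 101.
P[2]: S = E(K, 236) = 35; 205 ⊕ 35 = 238.
P[3]: S = E(K, 35) = 90; 34 ⊕ 90 = 120.
Blocks that differ from the original plaintext: P[2].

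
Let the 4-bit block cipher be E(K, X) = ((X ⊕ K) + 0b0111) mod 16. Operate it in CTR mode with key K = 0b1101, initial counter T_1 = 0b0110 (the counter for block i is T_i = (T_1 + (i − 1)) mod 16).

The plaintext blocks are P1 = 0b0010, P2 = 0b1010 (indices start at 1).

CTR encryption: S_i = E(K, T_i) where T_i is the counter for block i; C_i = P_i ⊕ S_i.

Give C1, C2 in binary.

C1 = 0b0000, C2 = 0b1011

C1: T = 0b0110, S = E(K, T) = 0b0010; 0b0010 ⊕ 0b0010 = 0b0000.
C2: T = 0b0111, S = E(K, T) = 0b0001; 0b1010 ⊕ 0b0001 = 0b1011.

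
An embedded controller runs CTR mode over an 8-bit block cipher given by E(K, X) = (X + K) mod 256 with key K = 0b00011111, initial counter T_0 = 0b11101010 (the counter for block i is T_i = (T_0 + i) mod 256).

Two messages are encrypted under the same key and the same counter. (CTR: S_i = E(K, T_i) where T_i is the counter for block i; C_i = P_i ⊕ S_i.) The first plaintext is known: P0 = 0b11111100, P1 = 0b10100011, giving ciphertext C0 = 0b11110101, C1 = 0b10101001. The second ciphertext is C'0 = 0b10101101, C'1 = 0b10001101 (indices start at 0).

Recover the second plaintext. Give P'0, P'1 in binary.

P'0 = 0b10100100, P'1 = 0b10000111

In CTR with a reused counter, both messages share the same keystream S_i, so C_i ⊕ C'_i = P_i ⊕ P'_i and thus P'_i = P_i ⊕ C_i ⊕ C'_i.
P'0: 0b11111100 ⊕ 0b11110101 ⊕ 0b10101101 = 0b10100100.
P'1: 0b10100011 ⊕ 0b10101001 ⊕ 0b10001101 = 0b10000111.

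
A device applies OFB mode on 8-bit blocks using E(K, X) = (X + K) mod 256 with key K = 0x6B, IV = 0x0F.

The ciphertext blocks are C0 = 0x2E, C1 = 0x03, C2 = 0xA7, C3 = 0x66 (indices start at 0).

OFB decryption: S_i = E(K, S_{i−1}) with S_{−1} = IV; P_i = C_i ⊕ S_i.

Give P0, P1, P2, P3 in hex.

P0 = 0x54, P1 = 0xE6, P2 = 0xF7, P3 = 0xDD

P0: S = E(K, 0x0F) = 0x7A; 0x2E ⊕ 0x7A = 0x54.
P1: S = E(K, 0x7A) = 0xE5; 0x03 ⊕ 0xE5 = 0xE6.
P2: S = E(K, 0xE5) = 0x50; 0xA7 ⊕ 0x50 = 0xF7.
P3: S = E(K, 0x50) = 0xBB; 0x66 ⊕ 0xBB = 0xDD.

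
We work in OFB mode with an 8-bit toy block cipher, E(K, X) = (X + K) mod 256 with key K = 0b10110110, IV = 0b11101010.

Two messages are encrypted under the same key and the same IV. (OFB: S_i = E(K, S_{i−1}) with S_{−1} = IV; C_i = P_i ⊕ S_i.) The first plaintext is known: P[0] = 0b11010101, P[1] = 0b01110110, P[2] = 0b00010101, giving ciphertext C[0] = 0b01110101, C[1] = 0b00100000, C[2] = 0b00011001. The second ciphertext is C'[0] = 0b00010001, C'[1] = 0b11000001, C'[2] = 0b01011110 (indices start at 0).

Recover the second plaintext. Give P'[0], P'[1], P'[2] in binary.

In OFB with a reused IV, both messages share the same keystream S_i, so C_i ⊕ C'_i = P_i ⊕ P'_i and thus P'_i = P_i ⊕ C_i ⊕ C'_i.
P'[0]: 0b11010101 ⊕ 0b01110101 ⊕ 0b00010001 = 0b10110001.
P'[1]: 0b01110110 ⊕ 0b00100000 ⊕ 0b11000001 = 0b10010111.
P'[2]: 0b00010101 ⊕ 0b00011001 ⊕ 0b01011110 = 0b01010010.

P'[0] = 0b10110001, P'[1] = 0b10010111, P'[2] = 0b01010010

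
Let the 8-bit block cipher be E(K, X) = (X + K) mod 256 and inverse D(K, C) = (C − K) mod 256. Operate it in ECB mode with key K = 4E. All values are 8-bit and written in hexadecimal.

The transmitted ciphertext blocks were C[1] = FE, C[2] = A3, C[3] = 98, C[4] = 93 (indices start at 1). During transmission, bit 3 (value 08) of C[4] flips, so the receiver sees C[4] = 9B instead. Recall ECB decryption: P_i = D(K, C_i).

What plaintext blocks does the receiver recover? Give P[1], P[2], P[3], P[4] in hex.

Only C[4] changed, to 9B. In ECB, a change in C_i affects only P_i. Decrypting the received ciphertext:
P[1]: D(K, FE) = B0.
P[2]: D(K, A3) = 55.
P[3]: D(K, 98) = 4A.
P[4]: D(K, 9B) = 4D.
Blocks that differ from the original plaintext: P[4].

P[1] = B0, P[2] = 55, P[3] = 4A, P[4] = 4D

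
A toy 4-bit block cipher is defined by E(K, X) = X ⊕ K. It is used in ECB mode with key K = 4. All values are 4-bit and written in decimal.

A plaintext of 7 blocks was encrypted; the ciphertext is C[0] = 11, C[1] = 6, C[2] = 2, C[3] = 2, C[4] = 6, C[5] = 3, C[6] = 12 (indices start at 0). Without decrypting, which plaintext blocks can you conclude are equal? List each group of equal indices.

ECB encrypts each block independently with the same key, so equal ciphertext blocks imply equal plaintext blocks.
C[1] = C[4] = 6, so P[1] = P[4].
C[2] = C[3] = 2, so P[2] = P[3].

P[1] = P[4]; P[2] = P[3]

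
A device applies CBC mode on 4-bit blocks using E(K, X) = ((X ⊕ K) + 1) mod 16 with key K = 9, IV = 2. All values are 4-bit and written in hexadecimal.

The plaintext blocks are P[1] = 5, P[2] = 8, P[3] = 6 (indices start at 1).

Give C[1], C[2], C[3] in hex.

C[1] = F, C[2] = F, C[3] = 1

CBC encryption: C_i = E(K, P_i ⊕ C_{i−1}), with C_{0} = IV.
C[1]: P[1] ⊕ 2 = 7; E(K, 7) = F.
C[2]: P[2] ⊕ F = 7; E(K, 7) = F.
C[3]: P[3] ⊕ F = 9; E(K, 9) = 1.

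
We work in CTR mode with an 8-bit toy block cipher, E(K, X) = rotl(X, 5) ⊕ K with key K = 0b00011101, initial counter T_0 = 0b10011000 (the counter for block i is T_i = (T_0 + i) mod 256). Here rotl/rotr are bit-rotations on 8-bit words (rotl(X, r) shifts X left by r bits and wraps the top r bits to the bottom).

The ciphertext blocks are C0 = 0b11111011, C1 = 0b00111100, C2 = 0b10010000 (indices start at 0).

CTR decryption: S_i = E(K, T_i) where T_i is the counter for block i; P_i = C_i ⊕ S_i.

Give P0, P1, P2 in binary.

P0: T = 0b10011000, S = E(K, T) = 0b00001110; 0b11111011 ⊕ 0b00001110 = 0b11110101.
P1: T = 0b10011001, S = E(K, T) = 0b00101110; 0b00111100 ⊕ 0b00101110 = 0b00010010.
P2: T = 0b10011010, S = E(K, T) = 0b01001110; 0b10010000 ⊕ 0b01001110 = 0b11011110.

P0 = 0b11110101, P1 = 0b00010010, P2 = 0b11011110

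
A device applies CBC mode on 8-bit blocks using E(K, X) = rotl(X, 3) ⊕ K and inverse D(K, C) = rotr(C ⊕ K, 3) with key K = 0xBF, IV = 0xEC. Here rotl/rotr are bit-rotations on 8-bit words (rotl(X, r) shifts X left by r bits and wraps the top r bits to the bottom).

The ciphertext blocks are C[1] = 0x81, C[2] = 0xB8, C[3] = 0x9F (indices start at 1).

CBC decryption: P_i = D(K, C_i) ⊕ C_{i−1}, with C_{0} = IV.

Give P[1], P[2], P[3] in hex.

P[1]: D(K, 0x81) = 0xC7; 0xC7 ⊕ 0xEC = 0x2B.
P[2]: D(K, 0xB8) = 0xE0; 0xE0 ⊕ 0x81 = 0x61.
P[3]: D(K, 0x9F) = 0x04; 0x04 ⊕ 0xB8 = 0xBC.

P[1] = 0x2B, P[2] = 0x61, P[3] = 0xBC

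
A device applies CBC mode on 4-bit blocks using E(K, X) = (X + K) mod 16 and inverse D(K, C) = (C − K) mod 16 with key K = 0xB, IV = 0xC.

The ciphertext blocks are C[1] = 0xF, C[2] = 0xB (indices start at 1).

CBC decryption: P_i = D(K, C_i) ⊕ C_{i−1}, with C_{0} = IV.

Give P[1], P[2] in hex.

P[1]: D(K, 0xF) = 0x4; 0x4 ⊕ 0xC = 0x8.
P[2]: D(K, 0xB) = 0x0; 0x0 ⊕ 0xF = 0xF.

P[1] = 0x8, P[2] = 0xF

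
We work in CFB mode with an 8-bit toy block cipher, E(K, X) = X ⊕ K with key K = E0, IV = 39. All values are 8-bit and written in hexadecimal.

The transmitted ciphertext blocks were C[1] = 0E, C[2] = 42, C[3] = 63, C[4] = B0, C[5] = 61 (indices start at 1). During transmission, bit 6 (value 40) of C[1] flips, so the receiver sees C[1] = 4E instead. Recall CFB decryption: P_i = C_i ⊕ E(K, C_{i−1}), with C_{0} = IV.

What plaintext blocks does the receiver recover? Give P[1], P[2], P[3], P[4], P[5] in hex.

Only C[1] changed, to 4E. In CFB, a change in C_i flips the same bit in P_i and garbles P_{i+1}. Decrypting the received ciphertext:
P[1]: E(K, 39) = D9; 4E ⊕ D9 = 97.
P[2]: E(K, 4E) = AE; 42 ⊕ AE = EC.
P[3]: E(K, 42) = A2; 63 ⊕ A2 = C1.
P[4]: E(K, 63) = 83; B0 ⊕ 83 = 33.
P[5]: E(K, B0) = 50; 61 ⊕ 50 = 31.
Blocks that differ from the original plaintext: P[1], P[2].

P[1] = 97, P[2] = EC, P[3] = C1, P[4] = 33, P[5] = 31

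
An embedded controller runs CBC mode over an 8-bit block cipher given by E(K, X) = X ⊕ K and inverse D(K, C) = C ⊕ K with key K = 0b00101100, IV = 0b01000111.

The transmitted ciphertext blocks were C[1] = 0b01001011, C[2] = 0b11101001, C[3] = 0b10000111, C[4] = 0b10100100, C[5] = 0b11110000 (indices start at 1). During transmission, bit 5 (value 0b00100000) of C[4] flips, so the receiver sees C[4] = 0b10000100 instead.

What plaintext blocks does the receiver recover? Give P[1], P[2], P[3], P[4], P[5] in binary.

CBC decryption: P_i = D(K, C_i) ⊕ C_{i−1}, with C_{0} = IV.
Only C[4] changed, to 0b10000100. In CBC, a change in C_i garbles P_i and flips the same bit in P_{i+1}. Decrypting the received ciphertext:
P[1]: D(K, 0b01001011) = 0b01100111; 0b01100111 ⊕ 0b01000111 = 0b00100000.
P[2]: D(K, 0b11101001) = 0b11000101; 0b11000101 ⊕ 0b01001011 = 0b10001110.
P[3]: D(K, 0b10000111) = 0b10101011; 0b10101011 ⊕ 0b11101001 = 0b01000010.
P[4]: D(K, 0b10000100) = 0b10101000; 0b10101000 ⊕ 0b10000111 = 0b00101111.
P[5]: D(K, 0b11110000) = 0b11011100; 0b11011100 ⊕ 0b10000100 = 0b01011000.
Blocks that differ from the original plaintext: P[4], P[5].

P[1] = 0b00100000, P[2] = 0b10001110, P[3] = 0b01000010, P[4] = 0b00101111, P[5] = 0b01011000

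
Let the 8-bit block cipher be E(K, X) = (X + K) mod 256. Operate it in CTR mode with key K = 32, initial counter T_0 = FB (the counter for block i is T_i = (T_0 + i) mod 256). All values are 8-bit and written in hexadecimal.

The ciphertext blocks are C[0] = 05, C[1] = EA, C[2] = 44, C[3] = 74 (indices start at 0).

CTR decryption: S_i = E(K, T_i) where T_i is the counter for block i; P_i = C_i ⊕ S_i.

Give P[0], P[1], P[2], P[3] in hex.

P[0] = 28, P[1] = C4, P[2] = 6B, P[3] = 44

P[0]: T = FB, S = E(K, T) = 2D; 05 ⊕ 2D = 28.
P[1]: T = FC, S = E(K, T) = 2E; EA ⊕ 2E = C4.
P[2]: T = FD, S = E(K, T) = 2F; 44 ⊕ 2F = 6B.
P[3]: T = FE, S = E(K, T) = 30; 74 ⊕ 30 = 44.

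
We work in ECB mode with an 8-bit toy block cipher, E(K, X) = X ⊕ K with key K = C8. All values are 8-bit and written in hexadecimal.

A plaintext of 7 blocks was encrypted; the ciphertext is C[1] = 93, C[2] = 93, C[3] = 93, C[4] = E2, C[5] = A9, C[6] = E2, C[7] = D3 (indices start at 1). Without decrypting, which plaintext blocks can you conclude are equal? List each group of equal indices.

P[1] = P[2] = P[3]; P[4] = P[6]

ECB encrypts each block independently with the same key, so equal ciphertext blocks imply equal plaintext blocks.
C[1] = C[2] = C[3] = 93, so P[1] = P[2] = P[3].
C[4] = C[6] = E2, so P[4] = P[6].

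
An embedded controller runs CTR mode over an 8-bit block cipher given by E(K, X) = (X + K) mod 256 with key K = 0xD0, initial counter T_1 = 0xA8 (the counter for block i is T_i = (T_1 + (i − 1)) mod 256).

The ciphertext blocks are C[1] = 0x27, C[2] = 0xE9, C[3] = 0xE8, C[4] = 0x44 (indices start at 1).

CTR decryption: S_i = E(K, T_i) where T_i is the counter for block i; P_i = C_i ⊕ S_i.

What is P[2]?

P[2]: T = 0xA9, S = E(K, T) = 0x79; 0xE9 ⊕ 0x79 = 0x90.

P[2] = 0x90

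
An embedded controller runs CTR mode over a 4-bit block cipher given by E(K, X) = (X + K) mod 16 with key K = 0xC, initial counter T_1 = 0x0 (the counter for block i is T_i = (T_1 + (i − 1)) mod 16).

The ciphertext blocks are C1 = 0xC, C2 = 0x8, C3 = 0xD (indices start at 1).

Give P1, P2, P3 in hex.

P1 = 0x0, P2 = 0x5, P3 = 0x3

CTR decryption: S_i = E(K, T_i) where T_i is the counter for block i; P_i = C_i ⊕ S_i.
P1: T = 0x0, S = E(K, T) = 0xC; 0xC ⊕ 0xC = 0x0.
P2: T = 0x1, S = E(K, T) = 0xD; 0x8 ⊕ 0xD = 0x5.
P3: T = 0x2, S = E(K, T) = 0xE; 0xD ⊕ 0xE = 0x3.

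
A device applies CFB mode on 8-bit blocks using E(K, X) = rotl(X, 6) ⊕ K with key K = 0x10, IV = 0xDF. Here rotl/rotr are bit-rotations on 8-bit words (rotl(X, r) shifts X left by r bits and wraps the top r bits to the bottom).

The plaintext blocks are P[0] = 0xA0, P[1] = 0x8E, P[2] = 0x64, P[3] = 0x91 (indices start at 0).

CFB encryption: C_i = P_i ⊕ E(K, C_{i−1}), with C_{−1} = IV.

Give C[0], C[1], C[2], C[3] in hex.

C[0]: E(K, 0xDF) = 0xE7; 0xA0 ⊕ 0xE7 = 0x47.
C[1]: E(K, 0x47) = 0xC1; 0x8E ⊕ 0xC1 = 0x4F.
C[2]: E(K, 0x4F) = 0xC3; 0x64 ⊕ 0xC3 = 0xA7.
C[3]: E(K, 0xA7) = 0xF9; 0x91 ⊕ 0xF9 = 0x68.

C[0] = 0x47, C[1] = 0x4F, C[2] = 0xA7, C[3] = 0x68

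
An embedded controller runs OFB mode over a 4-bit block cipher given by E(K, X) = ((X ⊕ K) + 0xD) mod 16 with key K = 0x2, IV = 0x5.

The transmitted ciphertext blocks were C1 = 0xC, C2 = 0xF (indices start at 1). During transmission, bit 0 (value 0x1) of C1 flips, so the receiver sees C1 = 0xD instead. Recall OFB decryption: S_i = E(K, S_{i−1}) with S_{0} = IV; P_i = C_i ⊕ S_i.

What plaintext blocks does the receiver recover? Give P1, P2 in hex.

Only C1 changed, to 0xD. In OFB, a change in C_i flips the same bit in P_i only; the keystream is unaffected. Decrypting the received ciphertext:
P1: S = E(K, 0x5) = 0x4; 0xD ⊕ 0x4 = 0x9.
P2: S = E(K, 0x4) = 0x3; 0xF ⊕ 0x3 = 0xC.
Blocks that differ from the original plaintext: P1.

P1 = 0x9, P2 = 0xC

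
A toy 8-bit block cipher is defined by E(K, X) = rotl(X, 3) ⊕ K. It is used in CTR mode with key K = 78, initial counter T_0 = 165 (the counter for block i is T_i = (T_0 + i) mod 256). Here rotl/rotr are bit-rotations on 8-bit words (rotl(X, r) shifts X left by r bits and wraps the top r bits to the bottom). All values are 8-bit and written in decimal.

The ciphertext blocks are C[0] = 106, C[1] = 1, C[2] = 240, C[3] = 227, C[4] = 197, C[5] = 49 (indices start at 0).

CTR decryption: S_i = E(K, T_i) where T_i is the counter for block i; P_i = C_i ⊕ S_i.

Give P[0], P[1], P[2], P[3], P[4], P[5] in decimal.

P[0] = 9, P[1] = 122, P[2] = 131, P[3] = 232, P[4] = 198, P[5] = 42

P[0]: T = 165, S = E(K, T) = 99; 106 ⊕ 99 = 9.
P[1]: T = 166, S = E(K, T) = 123; 1 ⊕ 123 = 122.
P[2]: T = 167, S = E(K, T) = 115; 240 ⊕ 115 = 131.
P[3]: T = 168, S = E(K, T) = 11; 227 ⊕ 11 = 232.
P[4]: T = 169, S = E(K, T) = 3; 197 ⊕ 3 = 198.
P[5]: T = 170, S = E(K, T) = 27; 49 ⊕ 27 = 42.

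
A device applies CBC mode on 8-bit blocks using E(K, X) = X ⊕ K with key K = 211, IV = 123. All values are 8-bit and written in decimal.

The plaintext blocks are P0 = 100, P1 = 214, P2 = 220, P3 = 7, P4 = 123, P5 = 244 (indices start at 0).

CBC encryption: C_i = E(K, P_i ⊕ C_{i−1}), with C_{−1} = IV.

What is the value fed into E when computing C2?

21

C0: P0 ⊕ 123 = 31; E(K, 31) = 204.
C1: P1 ⊕ 204 = 26; E(K, 26) = 201.
C2: P2 ⊕ 201 = 21; E(K, 21) = 198.
So the input to E for block 2 is 21.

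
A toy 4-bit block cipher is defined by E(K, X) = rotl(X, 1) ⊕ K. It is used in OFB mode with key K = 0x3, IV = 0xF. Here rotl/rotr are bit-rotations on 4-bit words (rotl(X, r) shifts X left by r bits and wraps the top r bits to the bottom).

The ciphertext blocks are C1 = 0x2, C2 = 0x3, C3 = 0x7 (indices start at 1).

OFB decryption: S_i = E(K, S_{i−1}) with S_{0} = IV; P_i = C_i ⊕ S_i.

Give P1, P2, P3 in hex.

P1: S = E(K, 0xF) = 0xC; 0x2 ⊕ 0xC = 0xE.
P2: S = E(K, 0xC) = 0xA; 0x3 ⊕ 0xA = 0x9.
P3: S = E(K, 0xA) = 0x6; 0x7 ⊕ 0x6 = 0x1.

P1 = 0xE, P2 = 0x9, P3 = 0x1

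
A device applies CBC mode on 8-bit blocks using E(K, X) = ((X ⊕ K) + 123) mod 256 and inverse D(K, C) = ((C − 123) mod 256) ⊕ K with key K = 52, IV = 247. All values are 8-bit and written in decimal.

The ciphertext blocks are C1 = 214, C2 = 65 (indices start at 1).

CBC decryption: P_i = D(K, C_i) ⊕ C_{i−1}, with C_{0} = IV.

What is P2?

P2: D(K, 65) = 242; 242 ⊕ 214 = 36.

P2 = 36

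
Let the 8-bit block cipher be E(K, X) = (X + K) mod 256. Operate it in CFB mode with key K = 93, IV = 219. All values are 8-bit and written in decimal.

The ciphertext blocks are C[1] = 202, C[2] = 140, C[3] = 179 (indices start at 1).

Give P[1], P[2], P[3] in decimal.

P[1] = 242, P[2] = 171, P[3] = 90

CFB decryption: P_i = C_i ⊕ E(K, C_{i−1}), with C_{0} = IV.
P[1]: E(K, 219) = 56; 202 ⊕ 56 = 242.
P[2]: E(K, 202) = 39; 140 ⊕ 39 = 171.
P[3]: E(K, 140) = 233; 179 ⊕ 233 = 90.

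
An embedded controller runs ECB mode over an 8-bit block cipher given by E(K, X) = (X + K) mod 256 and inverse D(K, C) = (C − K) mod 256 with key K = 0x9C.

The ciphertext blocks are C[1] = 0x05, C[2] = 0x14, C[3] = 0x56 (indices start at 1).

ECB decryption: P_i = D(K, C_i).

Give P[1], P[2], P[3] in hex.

P[1] = 0x69, P[2] = 0x78, P[3] = 0xBA

P[1]: D(K, 0x05) = 0x69.
P[2]: D(K, 0x14) = 0x78.
P[3]: D(K, 0x56) = 0xBA.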